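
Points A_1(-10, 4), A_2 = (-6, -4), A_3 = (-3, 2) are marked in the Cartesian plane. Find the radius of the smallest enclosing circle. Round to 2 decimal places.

4.55

Side lengths²: A_1A_2² = 80, A_1A_3² = 53, A_2A_3² = 45.
Since A_1A_2² = 80 < 53 + 45 = 98, the triangle is acute, so the smallest enclosing circle is the circumcircle.
Circumcentre = (-7.25, 0.375), r² = 20.703125.
r = √(20.703125) ≈ 4.55.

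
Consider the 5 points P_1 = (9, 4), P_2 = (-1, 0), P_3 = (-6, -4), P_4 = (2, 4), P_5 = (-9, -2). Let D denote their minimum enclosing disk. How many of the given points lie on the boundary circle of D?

The farthest pair is P_1–P_5 with squared distance 360. The circle on this segment as diameter has centre (0, 1) and r² = 360/4 = 90.
Check P_2: distance² to centre = 2 ≤ 90, so it lies inside.
All remaining points lie in this disk, and no smaller disk contains both endpoints, so this is the minimum enclosing circle.
The points at distance exactly r from the centre are P_1, P_5 — 2 points.

2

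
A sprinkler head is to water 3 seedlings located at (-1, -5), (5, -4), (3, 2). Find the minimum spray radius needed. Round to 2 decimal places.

4.08

Call the three points A, B, C in the order given.
Side lengths²: AB² = 37, AC² = 65, BC² = 40.
Since AC² = 65 < 40 + 37 = 77, the triangle is acute, so the smallest enclosing circle is the circumcircle.
Circumcentre = (59/38, -69/38), r² = 12025/722.
r = √(12025/722) ≈ 4.08.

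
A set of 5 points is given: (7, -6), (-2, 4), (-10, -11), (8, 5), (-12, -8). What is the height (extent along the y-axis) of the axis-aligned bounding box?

max y = 5, min y = -11, so height = 16.

16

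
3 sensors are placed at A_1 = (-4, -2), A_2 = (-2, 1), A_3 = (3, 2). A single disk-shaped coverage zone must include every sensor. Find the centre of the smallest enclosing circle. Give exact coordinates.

(-0.5, 0)

Side lengths²: A_1A_2² = 13, A_1A_3² = 65, A_2A_3² = 26.
Since A_1A_3² = 65 ≥ 26 + 13 = 39, the angle opposite A_1A_3 is not acute, so the smallest enclosing circle has A_1A_3 as diameter.
Centre = midpoint of A_1A_3 = (-0.5, 0), r² = 65/4 = 16.25.
Centre = (-0.5, 0).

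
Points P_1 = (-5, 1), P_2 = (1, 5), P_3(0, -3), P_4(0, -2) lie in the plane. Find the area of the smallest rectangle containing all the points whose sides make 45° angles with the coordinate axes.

In coordinates u = x + y, v = x − y the rectangle is axis-aligned; the map (x,y)→(u,v) scales areas by 2.
u-values: -4, 6, -3, -2; range = 6 − (-4) = 10.
v-values: -6, -4, 3, 2; range = 3 − (-6) = 9.
Area = (10 × 9) / 2 = 45.

45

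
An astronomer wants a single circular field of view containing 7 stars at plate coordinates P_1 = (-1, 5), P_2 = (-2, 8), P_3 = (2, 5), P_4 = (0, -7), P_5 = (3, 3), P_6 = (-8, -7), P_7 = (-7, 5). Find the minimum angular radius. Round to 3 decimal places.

By Welzl's lemma the MEC is supported by two points (diametrically opposite) or three points (on a circumcircle).
The minimum enclosing circle is determined by three boundary points: P_2, P_4, P_6.
Their circumcentre is (-4, 0.1) with r² = 66.41.
The farthest remaining point P_3 is at distance² 60.01 ≤ 66.41.
r = √(66.41) ≈ 8.149.

8.149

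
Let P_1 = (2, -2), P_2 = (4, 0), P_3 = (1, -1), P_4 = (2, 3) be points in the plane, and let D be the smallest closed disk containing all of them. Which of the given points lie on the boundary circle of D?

The minimum enclosing circle of a finite set is fixed by two of the points (as a diameter) or three (as a circumcircle).
The farthest pair is P_1–P_4 with squared distance 25. The circle on this segment as diameter has centre (2, 0.5) and r² = 25/4 = 6.25.
Check P_2: distance² to centre = 4.25 ≤ 6.25, so it lies inside.
All remaining points lie in this disk, and no smaller disk contains both endpoints, so this is the minimum enclosing circle.
The points at distance exactly r from the centre are P_1, P_4 — 2 points.

P_1, P_4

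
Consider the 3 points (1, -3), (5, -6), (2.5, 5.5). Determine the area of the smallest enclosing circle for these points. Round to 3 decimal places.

Call the three points A, B, C in the order given.
Side lengths²: AB² = 25, AC² = 74.5, BC² = 138.5.
Since BC² = 138.5 ≥ 74.5 + 25 = 99.5, the angle opposite BC is not acute, so the smallest enclosing circle has BC as diameter.
Centre = midpoint of BC = (3.75, -0.25), r² = 138.5/4 = 34.625.
Area = π·r² = π·34.625 ≈ 108.778.

108.778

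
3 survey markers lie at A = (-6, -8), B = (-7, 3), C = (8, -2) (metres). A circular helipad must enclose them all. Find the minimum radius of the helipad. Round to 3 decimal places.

8.313

Side lengths²: AB² = 122, AC² = 232, BC² = 250.
Since BC² = 250 < 232 + 122 = 354, the triangle is acute, so the smallest enclosing circle is the circumcircle.
Circumcentre = (-0.3125, -1.9375), r² = 69.1015625.
r = √(69.1015625) ≈ 8.313.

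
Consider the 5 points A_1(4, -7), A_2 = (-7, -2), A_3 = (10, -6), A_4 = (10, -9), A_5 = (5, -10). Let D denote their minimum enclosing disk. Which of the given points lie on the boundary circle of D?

A_2, A_4

By Welzl's lemma the MEC is supported by two points (diametrically opposite) or three points (on a circumcircle).
The farthest pair is A_2–A_4 with squared distance 338. The circle on this segment as diameter has centre (1.5, -5.5) and r² = 338/4 = 84.5.
Check A_1: distance² to centre = 8.5 ≤ 84.5, so it lies inside.
All remaining points lie in this disk, and no smaller disk contains both endpoints, so this is the minimum enclosing circle.
The points at distance exactly r from the centre are A_2, A_4 — 2 points.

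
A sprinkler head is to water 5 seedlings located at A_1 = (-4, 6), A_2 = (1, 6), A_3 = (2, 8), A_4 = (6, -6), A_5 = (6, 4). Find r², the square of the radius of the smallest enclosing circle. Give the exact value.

32330/529

By Welzl's lemma the MEC is supported by two points (diametrically opposite) or three points (on a circumcircle).
The minimum enclosing circle is determined by three boundary points: A_1, A_3, A_4.
Their circumcentre is (29/23, 5/23) with r² = 32330/529.
The farthest remaining point A_5 is at distance² 19450/529 ≤ 32330/529.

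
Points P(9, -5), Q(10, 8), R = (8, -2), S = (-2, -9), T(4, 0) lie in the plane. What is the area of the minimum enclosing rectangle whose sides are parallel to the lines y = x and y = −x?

174

In coordinates u = x + y, v = x − y the rectangle is axis-aligned; the map (x,y)→(u,v) scales areas by 2.
u-values: 4, 18, 6, -11, 4; range = 18 − (-11) = 29.
v-values: 14, 2, 10, 7, 4; range = 14 − 2 = 12.
Area = (29 × 12) / 2 = 174.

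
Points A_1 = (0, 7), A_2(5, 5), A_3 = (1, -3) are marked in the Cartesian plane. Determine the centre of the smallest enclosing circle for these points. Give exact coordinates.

Side lengths²: A_1A_2² = 29, A_1A_3² = 101, A_2A_3² = 80.
Since A_1A_3² = 101 < 80 + 29 = 109, the triangle is acute, so the smallest enclosing circle is the circumcircle.
Circumcentre = (11/12, 49/24), r² = 14645/576.
Centre = (11/12, 49/24).

(11/12, 49/24)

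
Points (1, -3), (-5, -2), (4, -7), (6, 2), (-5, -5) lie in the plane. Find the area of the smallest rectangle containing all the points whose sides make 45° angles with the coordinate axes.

In coordinates u = x + y, v = x − y the rectangle is axis-aligned; the map (x,y)→(u,v) scales areas by 2.
u-values: -2, -7, -3, 8, -10; range = 8 − (-10) = 18.
v-values: 4, -3, 11, 4, 0; range = 11 − (-3) = 14.
Area = (18 × 14) / 2 = 126.

126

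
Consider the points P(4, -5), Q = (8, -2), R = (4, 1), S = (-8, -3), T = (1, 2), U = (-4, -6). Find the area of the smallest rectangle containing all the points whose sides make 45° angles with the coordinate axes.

In coordinates u = x + y, v = x − y the rectangle is axis-aligned; the map (x,y)→(u,v) scales areas by 2.
u-values: -1, 6, 5, -11, 3, -10; range = 6 − (-11) = 17.
v-values: 9, 10, 3, -5, -1, 2; range = 10 − (-5) = 15.
Area = (17 × 15) / 2 = 127.5.

127.5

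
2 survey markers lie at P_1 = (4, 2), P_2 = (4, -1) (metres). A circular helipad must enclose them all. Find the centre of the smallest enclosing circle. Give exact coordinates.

(4, 0.5)

The smallest circle enclosing two points has them as diameter endpoints.
Centre = midpoint = (4, 0.5); r² = |P_1P_2|²/4 = 9/4 = 2.25.
Centre = (4, 0.5).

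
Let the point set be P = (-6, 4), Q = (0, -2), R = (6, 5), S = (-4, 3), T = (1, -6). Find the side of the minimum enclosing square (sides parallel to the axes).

12

The bounding box has width 12 and height 11.
An axis-aligned square enclosing the set must have side ≥ max(width, height).
So the minimum side is max(12, 11) = 12.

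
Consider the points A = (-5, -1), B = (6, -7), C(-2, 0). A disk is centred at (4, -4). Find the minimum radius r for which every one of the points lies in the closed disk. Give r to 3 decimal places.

9.487

The required radius is the distance from (4, -4) to the farthest point.
Squared distances: 90, 13, 52.
Maximum is 90, attained at A.
r = √90 ≈ 9.487.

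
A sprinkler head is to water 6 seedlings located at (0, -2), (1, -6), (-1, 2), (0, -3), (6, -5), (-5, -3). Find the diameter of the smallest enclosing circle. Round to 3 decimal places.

11.249

The minimum enclosing circle is determined by three boundary points: (-1, 2), (6, -5), (-5, -3).
Their circumcentre is (11/18, -61/18) with r² = 5125/162.
The farthest remaining point (1, -6) is at distance² 1129/162 ≤ 5125/162.
Diameter = 2r = 2√(5125/162) ≈ 11.249.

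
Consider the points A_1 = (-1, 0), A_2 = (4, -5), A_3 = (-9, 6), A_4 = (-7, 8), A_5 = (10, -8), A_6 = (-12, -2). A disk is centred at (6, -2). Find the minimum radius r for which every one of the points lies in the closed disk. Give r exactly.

The required radius is the distance from (6, -2) to the farthest point.
Squared distances: 53, 13, 289, 269, 52, 324.
Maximum is 324, attained at A_6.
r = √324 = 18.

18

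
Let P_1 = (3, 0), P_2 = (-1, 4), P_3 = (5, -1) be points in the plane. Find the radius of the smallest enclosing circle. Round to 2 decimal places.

3.91

Side lengths²: P_1P_2² = 32, P_1P_3² = 5, P_2P_3² = 61.
Since P_2P_3² = 61 ≥ 32 + 5 = 37, the angle opposite P_2P_3 is not acute, so the smallest enclosing circle has P_2P_3 as diameter.
Centre = midpoint of P_2P_3 = (2, 1.5), r² = 61/4 = 15.25.
r = √(15.25) ≈ 3.91.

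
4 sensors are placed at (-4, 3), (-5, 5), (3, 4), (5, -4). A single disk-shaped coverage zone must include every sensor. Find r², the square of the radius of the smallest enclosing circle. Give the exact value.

The minimum enclosing circle of a finite set is fixed by two of the points (as a diameter) or three (as a circumcircle).
The farthest pair is (-5, 5)–(5, -4) with squared distance 181. The circle on this segment as diameter has centre (0, 0.5) and r² = 181/4 = 45.25.
Check (-4, 3): distance² to centre = 22.25 ≤ 45.25, so it lies inside.
All remaining points lie in this disk, and no smaller disk contains both endpoints, so this is the minimum enclosing circle.

45.25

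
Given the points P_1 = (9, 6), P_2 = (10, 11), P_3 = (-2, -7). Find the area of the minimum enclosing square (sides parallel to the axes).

The bounding box has width 12 and height 18.
An axis-aligned square enclosing the set must have side ≥ max(width, height).
So the minimum side is max(12, 18) = 18.
Area = 18² = 324.

324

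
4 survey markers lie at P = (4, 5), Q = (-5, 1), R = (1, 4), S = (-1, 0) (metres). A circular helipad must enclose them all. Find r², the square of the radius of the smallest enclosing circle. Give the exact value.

By Welzl's lemma the MEC is supported by two points (diametrically opposite) or three points (on a circumcircle).
The farthest pair is P–Q with squared distance 97. The circle on this segment as diameter has centre (-0.5, 3) and r² = 97/4 = 24.25.
Check R: distance² to centre = 3.25 ≤ 24.25, so it lies inside.
All remaining points lie in this disk, and no smaller disk contains both endpoints, so this is the minimum enclosing circle.

24.25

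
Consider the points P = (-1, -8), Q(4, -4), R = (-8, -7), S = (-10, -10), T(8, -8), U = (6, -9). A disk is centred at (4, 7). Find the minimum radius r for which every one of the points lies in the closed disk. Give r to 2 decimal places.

The required radius is the distance from (4, 7) to the farthest point.
Squared distances: 250, 121, 340, 485, 241, 260.
Maximum is 485, attained at S.
r = √485 ≈ 22.02.

22.02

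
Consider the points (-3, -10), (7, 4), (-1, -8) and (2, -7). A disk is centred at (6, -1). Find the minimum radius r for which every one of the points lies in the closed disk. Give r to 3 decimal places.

12.728

The required radius is the distance from (6, -1) to the farthest point.
Squared distances: 162, 26, 98, 52.
Maximum is 162, attained at (-3, -10).
r = √162 ≈ 12.728.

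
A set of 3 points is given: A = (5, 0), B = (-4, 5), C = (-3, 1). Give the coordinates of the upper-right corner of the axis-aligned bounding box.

x-range [-4, 5], y-range [0, 5].
The upper-right corner is (5, 5).

(5, 5)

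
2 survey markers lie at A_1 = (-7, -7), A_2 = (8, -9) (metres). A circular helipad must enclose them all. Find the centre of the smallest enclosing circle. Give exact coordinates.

The smallest circle enclosing two points has them as diameter endpoints.
Centre = midpoint = (0.5, -8); r² = |A_1A_2|²/4 = 229/4 = 57.25.
Centre = (0.5, -8).

(0.5, -8)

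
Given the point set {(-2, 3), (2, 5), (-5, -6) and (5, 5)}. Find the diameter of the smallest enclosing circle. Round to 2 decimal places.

By Welzl's lemma the MEC is supported by two points (diametrically opposite) or three points (on a circumcircle).
The farthest pair is (-5, -6)–(5, 5) with squared distance 221. The circle on this segment as diameter has centre (0, -0.5) and r² = 221/4 = 55.25.
Check (-2, 3): distance² to centre = 16.25 ≤ 55.25, so it lies inside.
All remaining points lie in this disk, and no smaller disk contains both endpoints, so this is the minimum enclosing circle.
Diameter = 2r = 2√(55.25) ≈ 14.87.

14.87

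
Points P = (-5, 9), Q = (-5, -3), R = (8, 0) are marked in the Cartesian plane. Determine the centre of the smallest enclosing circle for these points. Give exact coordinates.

Side lengths²: PQ² = 144, PR² = 250, QR² = 178.
Since PR² = 250 < 178 + 144 = 322, the triangle is acute, so the smallest enclosing circle is the circumcircle.
Circumcentre = (6/13, 3), r² = 11125/169.
Centre = (6/13, 3).

(6/13, 3)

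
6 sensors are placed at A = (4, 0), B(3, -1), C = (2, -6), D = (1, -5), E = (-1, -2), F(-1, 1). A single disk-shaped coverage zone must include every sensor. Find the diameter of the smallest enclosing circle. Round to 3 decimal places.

The minimum enclosing circle of a finite set is fixed by two of the points (as a diameter) or three (as a circumcircle).
The minimum enclosing circle is determined by three boundary points: A, C, F.
Their circumcentre is (0.9375, -2.3125) with r² = 14.7265625.
The farthest remaining point D is at distance² 7.2265625 ≤ 14.7265625.
Diameter = 2r = 2√(14.7265625) ≈ 7.675.

7.675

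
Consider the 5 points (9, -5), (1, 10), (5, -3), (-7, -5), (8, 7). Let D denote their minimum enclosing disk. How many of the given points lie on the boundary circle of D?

3

A smallest enclosing disk is always determined by at most three of the input points on its boundary.
The minimum enclosing circle is determined by three boundary points: (9, -5), (-7, -5), (8, 7).
Their circumcentre is (1, 0.375) with r² = 92.890625.
The farthest remaining point (1, 10) is at distance² 92.640625 ≤ 92.890625.
The points at distance exactly r from the centre are (9, -5), (-7, -5), (8, 7) — 3 points.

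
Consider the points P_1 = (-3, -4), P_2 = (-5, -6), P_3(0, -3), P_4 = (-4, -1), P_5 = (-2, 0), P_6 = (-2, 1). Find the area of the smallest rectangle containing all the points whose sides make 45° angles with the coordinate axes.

In coordinates u = x + y, v = x − y the rectangle is axis-aligned; the map (x,y)→(u,v) scales areas by 2.
u-values: -7, -11, -3, -5, -2, -1; range = -1 − (-11) = 10.
v-values: 1, 1, 3, -3, -2, -3; range = 3 − (-3) = 6.
Area = (10 × 6) / 2 = 30.

30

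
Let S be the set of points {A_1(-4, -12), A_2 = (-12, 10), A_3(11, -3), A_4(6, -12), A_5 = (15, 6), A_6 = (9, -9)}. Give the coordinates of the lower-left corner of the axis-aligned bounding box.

(-12, -12)

x-range [-12, 15], y-range [-12, 10].
The lower-left corner is (-12, -12).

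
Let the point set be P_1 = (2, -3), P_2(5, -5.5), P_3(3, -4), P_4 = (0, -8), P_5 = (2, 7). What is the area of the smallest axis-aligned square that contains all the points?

The bounding box has width 5 and height 15.
An axis-aligned square enclosing the set must have side ≥ max(width, height).
So the minimum side is max(5, 15) = 15.
Area = 15² = 225.

225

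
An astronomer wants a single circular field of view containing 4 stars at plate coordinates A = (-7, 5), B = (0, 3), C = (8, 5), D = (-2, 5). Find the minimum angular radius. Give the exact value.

7.5

A smallest enclosing disk is always determined by at most three of the input points on its boundary.
The farthest pair is A–C with squared distance 225. The circle on this segment as diameter has centre (0.5, 5) and r² = 225/4 = 56.25.
Check B: distance² to centre = 4.25 ≤ 56.25, so it lies inside.
All remaining points lie in this disk, and no smaller disk contains both endpoints, so this is the minimum enclosing circle.
r = √(56.25) = 7.5.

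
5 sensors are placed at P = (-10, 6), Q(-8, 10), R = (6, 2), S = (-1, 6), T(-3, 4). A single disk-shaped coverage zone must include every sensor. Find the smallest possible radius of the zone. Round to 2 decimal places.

By Welzl's lemma the MEC is supported by two points (diametrically opposite) or three points (on a circumcircle).
The minimum enclosing circle is determined by three boundary points: P, Q, R.
Their circumcentre is (-17/9, 40/9) with r² = 5525/81.
The farthest remaining point S is at distance² 260/81 ≤ 5525/81.
r = √(5525/81) ≈ 8.26.

8.26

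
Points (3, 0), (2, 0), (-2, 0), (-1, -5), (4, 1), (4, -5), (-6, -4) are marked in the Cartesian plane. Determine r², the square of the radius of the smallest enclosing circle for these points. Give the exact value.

The minimum enclosing circle is determined by three boundary points: (4, 1), (4, -5), (-6, -4).
Their circumcentre is (-0.75, -2) with r² = 31.5625.
The farthest remaining point (3, 0) is at distance² 18.0625 ≤ 31.5625.

31.5625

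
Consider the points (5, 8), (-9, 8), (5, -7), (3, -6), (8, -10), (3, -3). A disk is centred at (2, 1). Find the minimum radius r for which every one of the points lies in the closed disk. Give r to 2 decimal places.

The required radius is the distance from (2, 1) to the farthest point.
Squared distances: 58, 170, 73, 50, 157, 17.
Maximum is 170, attained at (-9, 8).
r = √170 ≈ 13.04.

13.04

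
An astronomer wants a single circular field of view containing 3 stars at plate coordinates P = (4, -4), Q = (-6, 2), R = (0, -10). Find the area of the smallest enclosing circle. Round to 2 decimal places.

141.69

Side lengths²: PQ² = 136, PR² = 52, QR² = 180.
Since QR² = 180 < 136 + 52 = 188, the triangle is acute, so the smallest enclosing circle is the circumcircle.
Circumcentre = (-19/7, -27/7), r² = 2210/49.
Area = π·r² = π·2210/49 ≈ 141.69.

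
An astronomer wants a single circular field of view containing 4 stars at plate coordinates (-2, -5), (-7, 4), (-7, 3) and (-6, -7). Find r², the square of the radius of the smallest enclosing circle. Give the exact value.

The minimum enclosing circle of a finite set is fixed by two of the points (as a diameter) or three (as a circumcircle).
The minimum enclosing circle is determined by three boundary points: (-2, -5), (-7, 4), (-6, -7).
Their circumcentre is (-144/23, -34/23) with r² = 16165/529.
The farthest remaining point (-7, 3) is at distance² 10898/529 ≤ 16165/529.

16165/529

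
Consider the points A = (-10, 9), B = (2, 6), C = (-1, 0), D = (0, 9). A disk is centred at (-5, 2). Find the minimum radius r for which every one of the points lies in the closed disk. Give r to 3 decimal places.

8.602

The required radius is the distance from (-5, 2) to the farthest point.
Squared distances: 74, 65, 20, 74.
Maximum is 74, attained at A.
r = √74 ≈ 8.602.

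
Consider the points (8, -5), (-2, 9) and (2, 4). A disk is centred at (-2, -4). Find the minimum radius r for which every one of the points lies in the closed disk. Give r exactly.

The required radius is the distance from (-2, -4) to the farthest point.
Squared distances: 101, 169, 80.
Maximum is 169, attained at (-2, 9).
r = √169 = 13.

13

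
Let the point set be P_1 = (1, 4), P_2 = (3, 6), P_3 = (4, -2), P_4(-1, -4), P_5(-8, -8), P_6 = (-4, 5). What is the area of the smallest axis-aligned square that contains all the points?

196

The bounding box has width 12 and height 14.
An axis-aligned square enclosing the set must have side ≥ max(width, height).
So the minimum side is max(12, 14) = 14.
Area = 14² = 196.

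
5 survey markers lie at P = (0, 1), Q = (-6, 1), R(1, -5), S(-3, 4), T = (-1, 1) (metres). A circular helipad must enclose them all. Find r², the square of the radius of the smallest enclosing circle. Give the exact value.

8245/338

By Welzl's lemma the MEC is supported by two points (diametrically opposite) or three points (on a circumcircle).
The minimum enclosing circle is determined by three boundary points: Q, R, S.
Their circumcentre is (-35/26, -17/26) with r² = 8245/338.
The farthest remaining point P is at distance² 1537/338 ≤ 8245/338.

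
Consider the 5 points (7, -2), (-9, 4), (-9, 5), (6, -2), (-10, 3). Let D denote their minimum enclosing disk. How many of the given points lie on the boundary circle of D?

2

The farthest pair is (7, -2)–(-10, 3) with squared distance 314. The circle on this segment as diameter has centre (-1.5, 0.5) and r² = 314/4 = 78.5.
Check (-9, 4): distance² to centre = 68.5 ≤ 78.5, so it lies inside.
All remaining points lie in this disk, and no smaller disk contains both endpoints, so this is the minimum enclosing circle.
The points at distance exactly r from the centre are (7, -2), (-10, 3) — 2 points.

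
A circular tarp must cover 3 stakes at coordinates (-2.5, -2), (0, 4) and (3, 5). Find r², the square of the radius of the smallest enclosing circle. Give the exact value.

Call the three points A, B, C in the order given.
Side lengths²: AB² = 42.25, AC² = 79.25, BC² = 10.
Since AC² = 79.25 ≥ 42.25 + 10 = 52.25, the angle opposite AC is not acute, so the smallest enclosing circle has AC as diameter.
Centre = midpoint of AC = (0.25, 1.5), r² = 79.25/4 = 19.8125.

19.8125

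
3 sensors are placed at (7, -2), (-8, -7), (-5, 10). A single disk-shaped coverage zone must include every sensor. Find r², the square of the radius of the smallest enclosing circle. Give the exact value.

Call the three points A, B, C in the order given.
Side lengths²: AB² = 250, AC² = 288, BC² = 298.
Since BC² = 298 < 288 + 250 = 538, the triangle is acute, so the smallest enclosing circle is the circumcircle.
Circumcentre = (-2.25, 0.75), r² = 93.125.

93.125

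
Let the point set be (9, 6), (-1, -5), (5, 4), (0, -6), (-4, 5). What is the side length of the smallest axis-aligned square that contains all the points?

The bounding box has width 13 and height 12.
An axis-aligned square enclosing the set must have side ≥ max(width, height).
So the minimum side is max(13, 12) = 13.

13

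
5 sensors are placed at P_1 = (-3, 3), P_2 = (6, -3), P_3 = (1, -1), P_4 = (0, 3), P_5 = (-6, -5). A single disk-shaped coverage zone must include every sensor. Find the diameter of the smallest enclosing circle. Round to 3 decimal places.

By Welzl's lemma the MEC is supported by two points (diametrically opposite) or three points (on a circumcircle).
The minimum enclosing circle is determined by three boundary points: P_1, P_2, P_5.
Their circumcentre is (-7/30, -2.6) with r² = 35113/900.
The farthest remaining point P_4 is at distance² 28273/900 ≤ 35113/900.
Diameter = 2r = 2√(35113/900) ≈ 12.492.

12.492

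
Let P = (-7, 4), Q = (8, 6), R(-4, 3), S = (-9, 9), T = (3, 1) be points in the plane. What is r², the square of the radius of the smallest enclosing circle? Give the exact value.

A smallest enclosing disk is always determined by at most three of the input points on its boundary.
The farthest pair is Q–S with squared distance 298. The circle on this segment as diameter has centre (-0.5, 7.5) and r² = 298/4 = 74.5.
Check P: distance² to centre = 54.5 ≤ 74.5, so it lies inside.
All remaining points lie in this disk, and no smaller disk contains both endpoints, so this is the minimum enclosing circle.

74.5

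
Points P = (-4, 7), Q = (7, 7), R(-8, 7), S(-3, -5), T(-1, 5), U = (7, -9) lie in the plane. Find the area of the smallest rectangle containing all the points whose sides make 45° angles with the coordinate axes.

341

In coordinates u = x + y, v = x − y the rectangle is axis-aligned; the map (x,y)→(u,v) scales areas by 2.
u-values: 3, 14, -1, -8, 4, -2; range = 14 − (-8) = 22.
v-values: -11, 0, -15, 2, -6, 16; range = 16 − (-15) = 31.
Area = (22 × 31) / 2 = 341.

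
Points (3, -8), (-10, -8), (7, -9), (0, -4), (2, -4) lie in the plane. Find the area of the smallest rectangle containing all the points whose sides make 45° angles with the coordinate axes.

In coordinates u = x + y, v = x − y the rectangle is axis-aligned; the map (x,y)→(u,v) scales areas by 2.
u-values: -5, -18, -2, -4, -2; range = -2 − (-18) = 16.
v-values: 11, -2, 16, 4, 6; range = 16 − (-2) = 18.
Area = (16 × 18) / 2 = 144.

144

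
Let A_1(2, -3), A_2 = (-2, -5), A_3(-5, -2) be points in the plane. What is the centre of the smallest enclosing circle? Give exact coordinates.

(-1.5, -2.5)

Side lengths²: A_1A_2² = 20, A_1A_3² = 50, A_2A_3² = 18.
Since A_1A_3² = 50 ≥ 20 + 18 = 38, the angle opposite A_1A_3 is not acute, so the smallest enclosing circle has A_1A_3 as diameter.
Centre = midpoint of A_1A_3 = (-1.5, -2.5), r² = 50/4 = 12.5.
Centre = (-1.5, -2.5).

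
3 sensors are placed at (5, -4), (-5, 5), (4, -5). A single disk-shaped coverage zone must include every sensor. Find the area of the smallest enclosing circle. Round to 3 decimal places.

142.551

Call the three points A, B, C in the order given.
Side lengths²: AB² = 181, AC² = 2, BC² = 181.
Since BC² = 181 < 181 + 2 = 183, the triangle is acute, so the smallest enclosing circle is the circumcircle.
Circumcentre = (-9/38, 9/38), r² = 32761/722.
Area = π·r² = π·32761/722 ≈ 142.551.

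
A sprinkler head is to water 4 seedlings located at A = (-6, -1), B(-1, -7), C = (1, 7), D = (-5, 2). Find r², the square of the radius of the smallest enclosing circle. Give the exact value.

By Welzl's lemma the MEC is supported by two points (diametrically opposite) or three points (on a circumcircle).
The farthest pair is B–C with squared distance 200. The circle on this segment as diameter has centre (0, 0) and r² = 200/4 = 50.
Check A: distance² to centre = 37 ≤ 50, so it lies inside.
All remaining points lie in this disk, and no smaller disk contains both endpoints, so this is the minimum enclosing circle.

50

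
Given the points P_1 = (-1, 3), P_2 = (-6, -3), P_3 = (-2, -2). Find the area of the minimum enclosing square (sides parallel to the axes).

The bounding box has width 5 and height 6.
An axis-aligned square enclosing the set must have side ≥ max(width, height).
So the minimum side is max(5, 6) = 6.
Area = 6² = 36.

36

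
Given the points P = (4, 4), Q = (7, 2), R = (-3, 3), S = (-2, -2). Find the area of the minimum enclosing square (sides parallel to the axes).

100

The bounding box has width 10 and height 6.
An axis-aligned square enclosing the set must have side ≥ max(width, height).
So the minimum side is max(10, 6) = 10.
Area = 10² = 100.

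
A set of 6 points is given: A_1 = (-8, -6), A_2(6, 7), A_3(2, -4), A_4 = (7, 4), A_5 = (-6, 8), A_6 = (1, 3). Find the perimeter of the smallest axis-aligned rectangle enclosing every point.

58

Width = max x − min x = 7 − (-8) = 15.
Height = max y − min y = 8 − (-6) = 14.
Perimeter = 2(15 + 14) = 58.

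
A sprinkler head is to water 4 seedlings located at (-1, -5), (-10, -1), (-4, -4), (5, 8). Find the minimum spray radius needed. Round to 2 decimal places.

By Welzl's lemma the MEC is supported by two points (diametrically opposite) or three points (on a circumcircle).
The farthest pair is (-10, -1)–(5, 8) with squared distance 306. The circle on this segment as diameter has centre (-2.5, 3.5) and r² = 306/4 = 76.5.
Check (-1, -5): distance² to centre = 74.5 ≤ 76.5, so it lies inside.
All remaining points lie in this disk, and no smaller disk contains both endpoints, so this is the minimum enclosing circle.
r = √(76.5) ≈ 8.75.

8.75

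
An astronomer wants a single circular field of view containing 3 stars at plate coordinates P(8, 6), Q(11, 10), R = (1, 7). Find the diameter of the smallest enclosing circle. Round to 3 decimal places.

10.440

Side lengths²: PQ² = 25, PR² = 50, QR² = 109.
Since QR² = 109 ≥ 50 + 25 = 75, the angle opposite QR is not acute, so the smallest enclosing circle has QR as diameter.
Centre = midpoint of QR = (6, 8.5), r² = 109/4 = 27.25.
Diameter = 2r = 2√(27.25) ≈ 10.440.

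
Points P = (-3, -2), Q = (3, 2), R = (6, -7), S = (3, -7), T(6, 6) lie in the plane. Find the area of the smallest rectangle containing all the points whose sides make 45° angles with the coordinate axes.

119

In coordinates u = x + y, v = x − y the rectangle is axis-aligned; the map (x,y)→(u,v) scales areas by 2.
u-values: -5, 5, -1, -4, 12; range = 12 − (-5) = 17.
v-values: -1, 1, 13, 10, 0; range = 13 − (-1) = 14.
Area = (17 × 14) / 2 = 119.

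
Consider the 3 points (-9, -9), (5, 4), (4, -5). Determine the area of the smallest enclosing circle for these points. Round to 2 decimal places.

286.67

Call the three points A, B, C in the order given.
Side lengths²: AB² = 365, AC² = 185, BC² = 82.
Since AB² = 365 ≥ 185 + 82 = 267, the angle opposite AB is not acute, so the smallest enclosing circle has AB as diameter.
Centre = midpoint of AB = (-2, -2.5), r² = 365/4 = 91.25.
Area = π·r² = π·91.25 ≈ 286.67.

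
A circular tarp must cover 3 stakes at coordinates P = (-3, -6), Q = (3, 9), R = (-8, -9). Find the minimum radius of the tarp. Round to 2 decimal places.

Side lengths²: PQ² = 261, PR² = 34, QR² = 445.
Since QR² = 445 ≥ 261 + 34 = 295, the angle opposite QR is not acute, so the smallest enclosing circle has QR as diameter.
Centre = midpoint of QR = (-2.5, 0), r² = 445/4 = 111.25.
r = √(111.25) ≈ 10.55.

10.55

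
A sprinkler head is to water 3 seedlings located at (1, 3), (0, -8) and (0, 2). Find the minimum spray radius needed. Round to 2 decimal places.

Call the three points A, B, C in the order given.
Side lengths²: AB² = 122, AC² = 2, BC² = 100.
Since AB² = 122 ≥ 100 + 2 = 102, the angle opposite AB is not acute, so the smallest enclosing circle has AB as diameter.
Centre = midpoint of AB = (0.5, -2.5), r² = 122/4 = 30.5.
r = √(30.5) ≈ 5.52.

5.52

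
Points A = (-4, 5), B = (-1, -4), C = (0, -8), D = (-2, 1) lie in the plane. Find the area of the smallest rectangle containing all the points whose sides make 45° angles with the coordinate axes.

76.5

In coordinates u = x + y, v = x − y the rectangle is axis-aligned; the map (x,y)→(u,v) scales areas by 2.
u-values: 1, -5, -8, -1; range = 1 − (-8) = 9.
v-values: -9, 3, 8, -3; range = 8 − (-9) = 17.
Area = (9 × 17) / 2 = 76.5.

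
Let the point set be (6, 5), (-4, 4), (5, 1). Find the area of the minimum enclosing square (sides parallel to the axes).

100

The bounding box has width 10 and height 4.
An axis-aligned square enclosing the set must have side ≥ max(width, height).
So the minimum side is max(10, 4) = 10.
Area = 10² = 100.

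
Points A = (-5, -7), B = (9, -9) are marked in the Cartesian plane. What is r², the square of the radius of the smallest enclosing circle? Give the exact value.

50

The smallest circle enclosing two points has them as diameter endpoints.
Centre = midpoint = (2, -8); r² = |AB|²/4 = 200/4 = 50.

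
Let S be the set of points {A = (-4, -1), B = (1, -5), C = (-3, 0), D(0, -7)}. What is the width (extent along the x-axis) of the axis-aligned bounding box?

5

max x = 1, min x = -4, so width = 5.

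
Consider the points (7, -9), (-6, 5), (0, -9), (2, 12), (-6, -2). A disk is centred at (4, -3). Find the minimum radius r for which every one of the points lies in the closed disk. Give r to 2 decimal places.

The required radius is the distance from (4, -3) to the farthest point.
Squared distances: 45, 164, 52, 229, 101.
Maximum is 229, attained at (2, 12).
r = √229 ≈ 15.13.

15.13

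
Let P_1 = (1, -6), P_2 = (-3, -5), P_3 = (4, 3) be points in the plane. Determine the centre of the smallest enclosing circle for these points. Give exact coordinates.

Side lengths²: P_1P_2² = 17, P_1P_3² = 90, P_2P_3² = 113.
Since P_2P_3² = 113 ≥ 90 + 17 = 107, the angle opposite P_2P_3 is not acute, so the smallest enclosing circle has P_2P_3 as diameter.
Centre = midpoint of P_2P_3 = (0.5, -1), r² = 113/4 = 28.25.
Centre = (0.5, -1).

(0.5, -1)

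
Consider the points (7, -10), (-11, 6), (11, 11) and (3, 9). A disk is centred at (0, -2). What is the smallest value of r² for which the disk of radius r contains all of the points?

290

The required radius is the distance from (0, -2) to the farthest point.
Squared distances: 113, 185, 290, 130.
Maximum is 290, attained at (11, 11).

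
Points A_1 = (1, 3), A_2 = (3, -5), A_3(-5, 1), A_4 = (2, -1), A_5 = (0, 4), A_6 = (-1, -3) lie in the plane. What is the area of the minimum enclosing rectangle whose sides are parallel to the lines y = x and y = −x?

56

In coordinates u = x + y, v = x − y the rectangle is axis-aligned; the map (x,y)→(u,v) scales areas by 2.
u-values: 4, -2, -4, 1, 4, -4; range = 4 − (-4) = 8.
v-values: -2, 8, -6, 3, -4, 2; range = 8 − (-6) = 14.
Area = (8 × 14) / 2 = 56.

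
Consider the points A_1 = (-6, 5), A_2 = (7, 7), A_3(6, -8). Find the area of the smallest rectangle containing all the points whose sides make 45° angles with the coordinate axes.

In coordinates u = x + y, v = x − y the rectangle is axis-aligned; the map (x,y)→(u,v) scales areas by 2.
u-values: -1, 14, -2; range = 14 − (-2) = 16.
v-values: -11, 0, 14; range = 14 − (-11) = 25.
Area = (16 × 25) / 2 = 200.

200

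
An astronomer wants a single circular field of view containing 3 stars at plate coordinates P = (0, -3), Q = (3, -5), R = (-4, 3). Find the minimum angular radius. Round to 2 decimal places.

5.32

Side lengths²: PQ² = 13, PR² = 52, QR² = 113.
Since QR² = 113 ≥ 52 + 13 = 65, the angle opposite QR is not acute, so the smallest enclosing circle has QR as diameter.
Centre = midpoint of QR = (-0.5, -1), r² = 113/4 = 28.25.
r = √(28.25) ≈ 5.32.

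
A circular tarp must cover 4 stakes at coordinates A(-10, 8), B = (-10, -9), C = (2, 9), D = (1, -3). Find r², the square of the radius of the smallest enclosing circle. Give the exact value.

A smallest enclosing disk is always determined by at most three of the input points on its boundary.
The farthest pair is B–C with squared distance 468. The circle on this segment as diameter has centre (-4, 0) and r² = 468/4 = 117.
Check A: distance² to centre = 100 ≤ 117, so it lies inside.
All remaining points lie in this disk, and no smaller disk contains both endpoints, so this is the minimum enclosing circle.

117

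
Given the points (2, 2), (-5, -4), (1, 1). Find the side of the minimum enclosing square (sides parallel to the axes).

7

The bounding box has width 7 and height 6.
An axis-aligned square enclosing the set must have side ≥ max(width, height).
So the minimum side is max(7, 6) = 7.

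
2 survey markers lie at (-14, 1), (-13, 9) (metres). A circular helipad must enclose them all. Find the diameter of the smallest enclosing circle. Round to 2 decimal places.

8.06

The smallest circle enclosing two points has them as diameter endpoints.
Centre = midpoint = (-13.5, 5); r² = |(-14, 1)−(-13, 9)|²/4 = 65/4 = 16.25.
Diameter = 2r = 2√(16.25) ≈ 8.06.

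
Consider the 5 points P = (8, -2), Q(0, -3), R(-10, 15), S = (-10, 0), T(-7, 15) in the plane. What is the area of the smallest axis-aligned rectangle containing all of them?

324

x ranges over [-10, 8], width 18.
y ranges over [-3, 15], height 18.
Area = 18 × 18 = 324.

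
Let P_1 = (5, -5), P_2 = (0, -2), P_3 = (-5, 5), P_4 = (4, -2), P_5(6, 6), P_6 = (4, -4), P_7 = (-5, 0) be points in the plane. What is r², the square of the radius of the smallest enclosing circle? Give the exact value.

By Welzl's lemma the MEC is supported by two points (diametrically opposite) or three points (on a circumcircle).
The minimum enclosing circle is determined by three boundary points: P_1, P_3, P_5.
Their circumcentre is (11/12, 11/12) with r² = 3721/72.
The farthest remaining point P_7 is at distance² 2581/72 ≤ 3721/72.

3721/72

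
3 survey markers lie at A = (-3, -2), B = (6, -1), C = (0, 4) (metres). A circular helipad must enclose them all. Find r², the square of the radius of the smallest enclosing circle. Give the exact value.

12505/578

Side lengths²: AB² = 82, AC² = 45, BC² = 61.
Since AB² = 82 < 61 + 45 = 106, the triangle is acute, so the smallest enclosing circle is the circumcircle.
Circumcentre = (47/34, -15/34), r² = 12505/578.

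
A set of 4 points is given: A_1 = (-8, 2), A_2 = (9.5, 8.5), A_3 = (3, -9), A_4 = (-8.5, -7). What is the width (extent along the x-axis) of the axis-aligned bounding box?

max x = 9.5, min x = -8.5, so width = 18.

18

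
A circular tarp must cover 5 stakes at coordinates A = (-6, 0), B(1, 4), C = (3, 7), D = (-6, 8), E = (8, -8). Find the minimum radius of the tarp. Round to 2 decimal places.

The farthest pair is D–E with squared distance 452. The circle on this segment as diameter has centre (1, 0) and r² = 452/4 = 113.
Check A: distance² to centre = 49 ≤ 113, so it lies inside.
All remaining points lie in this disk, and no smaller disk contains both endpoints, so this is the minimum enclosing circle.
r = √113 ≈ 10.63.

10.63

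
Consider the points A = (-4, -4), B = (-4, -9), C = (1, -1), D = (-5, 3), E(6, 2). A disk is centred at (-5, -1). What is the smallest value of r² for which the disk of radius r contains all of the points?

130

The required radius is the distance from (-5, -1) to the farthest point.
Squared distances: 10, 65, 36, 16, 130.
Maximum is 130, attained at E.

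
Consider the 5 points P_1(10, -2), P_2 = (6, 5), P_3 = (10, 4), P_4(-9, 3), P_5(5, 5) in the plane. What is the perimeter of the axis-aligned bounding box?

52

Width = max x − min x = 10 − (-9) = 19.
Height = max y − min y = 5 − (-2) = 7.
Perimeter = 2(19 + 7) = 52.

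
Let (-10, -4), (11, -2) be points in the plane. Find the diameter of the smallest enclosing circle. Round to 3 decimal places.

21.095

The smallest circle enclosing two points has them as diameter endpoints.
Centre = midpoint = (0.5, -3); r² = |(-10, -4)−(11, -2)|²/4 = 445/4 = 111.25.
Diameter = 2r = 2√(111.25) ≈ 21.095.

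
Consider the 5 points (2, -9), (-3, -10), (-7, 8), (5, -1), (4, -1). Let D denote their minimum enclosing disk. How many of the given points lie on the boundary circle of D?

2

The minimum enclosing circle of a finite set is fixed by two of the points (as a diameter) or three (as a circumcircle).
The farthest pair is (2, -9)–(-7, 8) with squared distance 370. The circle on this segment as diameter has centre (-2.5, -0.5) and r² = 370/4 = 92.5.
Check (-3, -10): distance² to centre = 90.5 ≤ 92.5, so it lies inside.
All remaining points lie in this disk, and no smaller disk contains both endpoints, so this is the minimum enclosing circle.
The points at distance exactly r from the centre are (2, -9), (-7, 8) — 2 points.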